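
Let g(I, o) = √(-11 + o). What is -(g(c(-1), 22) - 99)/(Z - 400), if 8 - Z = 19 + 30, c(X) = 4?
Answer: -11/49 + √11/441 ≈ -0.21697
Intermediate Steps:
Z = -41 (Z = 8 - (19 + 30) = 8 - 1*49 = 8 - 49 = -41)
-(g(c(-1), 22) - 99)/(Z - 400) = -(√(-11 + 22) - 99)/(-41 - 400) = -(√11 - 99)/(-441) = -(-99 + √11)*(-1)/441 = -(11/49 - √11/441) = -11/49 + √11/441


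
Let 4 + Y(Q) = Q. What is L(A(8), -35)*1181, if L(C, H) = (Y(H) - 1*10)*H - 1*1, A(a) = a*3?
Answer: 2024234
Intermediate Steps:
A(a) = 3*a
Y(Q) = -4 + Q
L(C, H) = -1 + H*(-14 + H) (L(C, H) = ((-4 + H) - 1*10)*H - 1*1 = ((-4 + H) - 10)*H - 1 = (-14 + H)*H - 1 = H*(-14 + H) - 1 = -1 + H*(-14 + H))
L(A(8), -35)*1181 = (-1 + (-35)**2 - 14*(-35))*1181 = (-1 + 1225 + 490)*1181 = 1714*1181 = 2024234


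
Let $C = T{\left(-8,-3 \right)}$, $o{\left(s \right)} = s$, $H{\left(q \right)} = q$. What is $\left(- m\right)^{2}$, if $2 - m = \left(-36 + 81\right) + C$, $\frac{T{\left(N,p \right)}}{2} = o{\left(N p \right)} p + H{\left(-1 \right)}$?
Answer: $10609$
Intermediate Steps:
$T{\left(N,p \right)} = -2 + 2 N p^{2}$ ($T{\left(N,p \right)} = 2 \left(N p p - 1\right) = 2 \left(N p^{2} - 1\right) = 2 \left(-1 + N p^{2}\right) = -2 + 2 N p^{2}$)
$C = -146$ ($C = -2 + 2 \left(-8\right) \left(-3\right)^{2} = -2 + 2 \left(-8\right) 9 = -2 - 144 = -146$)
$m = 103$ ($m = 2 - \left(\left(-36 + 81\right) - 146\right) = 2 - \left(45 - 146\right) = 2 - -101 = 2 + 101 = 103$)
$\left(- m\right)^{2} = \left(\left(-1\right) 103\right)^{2} = \left(-103\right)^{2} = 10609$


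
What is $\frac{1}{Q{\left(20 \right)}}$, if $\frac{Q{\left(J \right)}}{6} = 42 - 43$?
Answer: $- \frac{1}{6} \approx -0.16667$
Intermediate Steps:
$Q{\left(J \right)} = -6$ ($Q{\left(J \right)} = 6 \left(42 - 43\right) = 6 \left(-1\right) = -6$)
$\frac{1}{Q{\left(20 \right)}} = \frac{1}{-6} = - \frac{1}{6}$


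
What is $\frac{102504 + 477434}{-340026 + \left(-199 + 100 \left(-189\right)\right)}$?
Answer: $- \frac{34114}{21125} \approx -1.6149$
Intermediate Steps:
$\frac{102504 + 477434}{-340026 + \left(-199 + 100 \left(-189\right)\right)} = \frac{579938}{-340026 - 19099} = \frac{579938}{-359125} = 579938 \left(- \frac{1}{359125}\right) = - \frac{34114}{21125}$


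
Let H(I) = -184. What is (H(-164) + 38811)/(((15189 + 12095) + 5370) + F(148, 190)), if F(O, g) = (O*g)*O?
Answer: 38627/4194414 ≈ 0.0092092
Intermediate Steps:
F(O, g) = g*O²
(H(-164) + 38811)/(((15189 + 12095) + 5370) + F(148, 190)) = (-184 + 38811)/(((15189 + 12095) + 5370) + 190*148²) = 38627/((27284 + 5370) + 190*21904) = 38627/(32654 + 4161760) = 38627/4194414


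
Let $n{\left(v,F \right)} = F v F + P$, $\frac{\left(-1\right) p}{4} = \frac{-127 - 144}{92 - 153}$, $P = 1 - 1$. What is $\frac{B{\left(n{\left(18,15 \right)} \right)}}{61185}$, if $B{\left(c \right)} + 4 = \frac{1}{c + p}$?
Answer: $- \frac{983803}{15049429710} \approx -6.5371 \cdot 10^{-5}$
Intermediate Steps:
$P = 0$ ($P = 1 - 1 = 0$)
$p = - \frac{1084}{61}$ ($p = - 4 \frac{-127 - 144}{92 - 153} = - 4 \left(- \frac{271}{-61}\right) = - 4 \left(\left(-271\right) \left(- \frac{1}{61}\right)\right) = \left(-4\right) \frac{271}{61} = - \frac{1084}{61} \approx -17.77$)
$n{\left(v,F \right)} = v F^{2}$ ($n{\left(v,F \right)} = F v F + 0 = v F^{2} + 0 = v F^{2}$)
$B{\left(c \right)} = -4 + \frac{1}{- \frac{1084}{61} + c}$ ($B{\left(c \right)} = -4 + \frac{1}{c - \frac{1084}{61}} = -4 + \frac{1}{- \frac{1084}{61} + c}$)
$\frac{B{\left(n{\left(18,15 \right)} \right)}}{61185} = \frac{\frac{1}{-1084 + 61 \cdot 18 \cdot 15^{2}} \left(4397 - 244 \cdot 18 \cdot 15^{2}\right)}{61185} = \frac{4397 - 244 \cdot 18 \cdot 225}{-1084 + 61 \cdot 18 \cdot 225} \cdot \frac{1}{61185} = \frac{4397 - 988200}{-1084 + 61 \cdot 4050} \cdot \frac{1}{61185} = \frac{4397 - 988200}{-1084 + 247050} \cdot \frac{1}{61185} = \frac{1}{245966} \left(-983803\right) \frac{1}{61185} = \left(- \frac{983803}{245966}\right) \frac{1}{61185} = - \frac{983803}{15049429710}$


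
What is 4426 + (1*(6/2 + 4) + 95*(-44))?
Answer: 253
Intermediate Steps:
4426 + (1*(6/2 + 4) + 95*(-44)) = 4426 + (1*(6*(½) + 4) - 4180) = 4426 + (1*(3 + 4) - 4180) = 4426 + (1*7 - 4180) = 4426 + (7 - 4180) = 4426 - 4173 = 253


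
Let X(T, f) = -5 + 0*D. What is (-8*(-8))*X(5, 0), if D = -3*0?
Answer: -320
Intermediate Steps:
D = 0
X(T, f) = -5 (X(T, f) = -5 + 0*0 = -5 + 0 = -5)
(-8*(-8))*X(5, 0) = -8*(-8)*(-5) = 64*(-5) = -320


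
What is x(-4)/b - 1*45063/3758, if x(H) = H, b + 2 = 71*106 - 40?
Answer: -84316631/7031218 ≈ -11.992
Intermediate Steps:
b = 7484 (b = -2 + (71*106 - 40) = -2 + (7526 - 40) = -2 + 7486 = 7484)
x(-4)/b - 1*45063/3758 = -4/7484 - 1*45063/3758 = -4*1/7484 - 45063*1/3758 = -1/1871 - 45063/3758 = -84316631/7031218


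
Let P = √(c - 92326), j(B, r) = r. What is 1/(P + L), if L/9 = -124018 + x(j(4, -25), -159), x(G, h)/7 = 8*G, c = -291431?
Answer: -376254/424701345467 - I*√383757/1274104036401 ≈ -8.8593e-7 - 4.8621e-10*I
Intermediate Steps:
x(G, h) = 56*G (x(G, h) = 7*(8*G) = 56*G)
P = I*√383757 (P = √(-291431 - 92326) = √(-383757) = I*√383757 ≈ 619.48*I)
L = -1128762 (L = 9*(-124018 + 56*(-25)) = 9*(-124018 - 1400) = 9*(-125418) = -1128762)
1/(P + L) = 1/(I*√383757 - 1128762) = 1/(-1128762 + I*√383757)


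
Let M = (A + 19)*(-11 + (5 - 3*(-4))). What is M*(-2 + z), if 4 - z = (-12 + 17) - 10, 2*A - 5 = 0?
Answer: 903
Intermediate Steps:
A = 5/2 (A = 5/2 + (1/2)*0 = 5/2 + 0 = 5/2 ≈ 2.5000)
z = 9 (z = 4 - ((-12 + 17) - 10) = 4 - (5 - 10) = 4 - 1*(-5) = 4 + 5 = 9)
M = 129 (M = (5/2 + 19)*(-11 + (5 - 3*(-4))) = 43*(-11 + (5 + 12))/2 = 43*(-11 + 17)/2 = (43/2)*6 = 129)
M*(-2 + z) = 129*(-2 + 9) = 129*7 = 903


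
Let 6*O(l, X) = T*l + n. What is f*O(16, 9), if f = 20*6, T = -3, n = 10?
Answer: -760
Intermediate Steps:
O(l, X) = 5/3 - l/2 (O(l, X) = (-3*l + 10)/6 = (10 - 3*l)/6 = 5/3 - l/2)
f = 120
f*O(16, 9) = 120*(5/3 - ½*16) = 120*(5/3 - 8) = 120*(-19/3) = -760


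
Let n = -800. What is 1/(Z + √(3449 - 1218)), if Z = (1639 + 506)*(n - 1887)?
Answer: -5763615/33219257865994 - √2231/33219257865994 ≈ -1.7350e-7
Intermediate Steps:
Z = -5763615 (Z = (1639 + 506)*(-800 - 1887) = 2145*(-2687) = -5763615)
1/(Z + √(3449 - 1218)) = 1/(-5763615 + √(3449 - 1218)) = 1/(-5763615 + √2231)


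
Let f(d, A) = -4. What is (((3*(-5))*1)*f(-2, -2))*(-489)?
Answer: -29340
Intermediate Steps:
(((3*(-5))*1)*f(-2, -2))*(-489) = (((3*(-5))*1)*(-4))*(-489) = (-15*1*(-4))*(-489) = -15*(-4)*(-489) = 60*(-489) = -29340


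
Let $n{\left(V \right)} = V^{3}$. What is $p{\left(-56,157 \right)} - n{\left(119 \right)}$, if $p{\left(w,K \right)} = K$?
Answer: $-1685002$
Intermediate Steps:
$p{\left(-56,157 \right)} - n{\left(119 \right)} = 157 - 119^{3} = 157 - 1685159 = -1685002$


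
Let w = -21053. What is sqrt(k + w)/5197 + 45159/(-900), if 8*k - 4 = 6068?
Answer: -15053/300 + I*sqrt(20294)/5197 ≈ -50.177 + 0.027411*I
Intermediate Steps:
k = 759 (k = 1/2 + (1/8)*6068 = 1/2 + 1517/2 = 759)
sqrt(k + w)/5197 + 45159/(-900) = sqrt(759 - 21053)/5197 + 45159/(-900) = sqrt(-20294)*(1/5197) + 45159*(-1/900) = (I*sqrt(20294))*(1/5197) - 15053/300 = I*sqrt(20294)/5197 - 15053/300 = -15053/300 + I*sqrt(20294)/5197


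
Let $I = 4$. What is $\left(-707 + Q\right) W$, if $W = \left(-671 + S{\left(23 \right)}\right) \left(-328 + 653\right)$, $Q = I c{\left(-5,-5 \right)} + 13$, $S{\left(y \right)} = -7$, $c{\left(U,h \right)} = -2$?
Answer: $154685700$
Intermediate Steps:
$Q = 5$ ($Q = 4 \left(-2\right) + 13 = -8 + 13 = 5$)
$W = -220350$ ($W = \left(-671 - 7\right) \left(-328 + 653\right) = \left(-678\right) 325 = -220350$)
$\left(-707 + Q\right) W = \left(-707 + 5\right) \left(-220350\right) = \left(-702\right) \left(-220350\right) = 154685700$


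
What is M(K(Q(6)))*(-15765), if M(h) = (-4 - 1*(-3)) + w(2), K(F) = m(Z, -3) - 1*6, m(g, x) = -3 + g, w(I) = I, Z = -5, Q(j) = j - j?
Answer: -15765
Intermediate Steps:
Q(j) = 0
K(F) = -14 (K(F) = (-3 - 5) - 1*6 = -8 - 6 = -14)
M(h) = 1 (M(h) = (-4 - 1*(-3)) + 2 = (-4 + 3) + 2 = -1 + 2 = 1)
M(K(Q(6)))*(-15765) = 1*(-15765) = -15765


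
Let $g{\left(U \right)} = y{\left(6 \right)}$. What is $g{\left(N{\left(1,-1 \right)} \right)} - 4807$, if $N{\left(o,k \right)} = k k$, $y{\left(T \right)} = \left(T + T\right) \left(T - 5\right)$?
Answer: $-4795$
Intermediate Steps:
$y{\left(T \right)} = 2 T \left(-5 + T\right)$
$N{\left(o,k \right)} = k^{2}$
$g{\left(U \right)} = 12$ ($g{\left(U \right)} = 2 \cdot 6 \left(-5 + 6\right) = 2 \cdot 6 \cdot 1 = 12$)
$g{\left(N{\left(1,-1 \right)} \right)} - 4807 = 12 - 4807 = -4795$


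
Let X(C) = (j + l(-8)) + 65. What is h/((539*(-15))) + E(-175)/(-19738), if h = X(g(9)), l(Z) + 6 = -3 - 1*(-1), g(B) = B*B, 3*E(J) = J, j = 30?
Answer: -1245581/159581730 ≈ -0.0078053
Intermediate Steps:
E(J) = J/3
g(B) = B²
l(Z) = -8 (l(Z) = -6 + (-3 - 1*(-1)) = -6 + (-3 + 1) = -6 - 2 = -8)
X(C) = 87 (X(C) = (30 - 8) + 65 = 22 + 65 = 87)
h = 87
h/((539*(-15))) + E(-175)/(-19738) = 87/((539*(-15))) + ((⅓)*(-175))/(-19738) = 87/(-8085) - 175/3*(-1/19738) = 87*(-1/8085) + 175/59214 = -29/2695 + 175/59214 = -1245581/159581730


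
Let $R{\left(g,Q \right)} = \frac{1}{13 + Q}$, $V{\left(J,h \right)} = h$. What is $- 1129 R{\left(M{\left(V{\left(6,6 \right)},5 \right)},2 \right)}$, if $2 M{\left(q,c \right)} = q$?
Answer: $- \frac{1129}{15} \approx -75.267$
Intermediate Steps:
$M{\left(q,c \right)} = \frac{q}{2}$
$- 1129 R{\left(M{\left(V{\left(6,6 \right)},5 \right)},2 \right)} = - \frac{1129}{13 + 2} = - \frac{1129}{15}$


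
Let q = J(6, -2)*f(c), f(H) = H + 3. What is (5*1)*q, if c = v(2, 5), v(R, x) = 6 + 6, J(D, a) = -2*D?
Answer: -900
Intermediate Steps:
v(R, x) = 12
c = 12
f(H) = 3 + H
q = -180 (q = (-2*6)*(3 + 12) = -12*15 = -180)
(5*1)*q = (5*1)*(-180) = 5*(-180) = -900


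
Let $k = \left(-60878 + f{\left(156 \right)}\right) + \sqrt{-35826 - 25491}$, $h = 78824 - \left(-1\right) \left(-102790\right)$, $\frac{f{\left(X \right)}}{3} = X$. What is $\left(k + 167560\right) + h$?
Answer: $83184 + 9 i \sqrt{757} \approx 83184.0 + 247.62 i$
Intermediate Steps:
$f{\left(X \right)} = 3 X$
$h = -23966$ ($h = 78824 - 102790 = -23966$)
$k = -60410 + 9 i \sqrt{757}$ ($k = \left(-60878 + 3 \cdot 156\right) + \sqrt{-35826 - 25491} = \left(-60878 + 468\right) + \sqrt{-61317} = -60410 + 9 i \sqrt{757} \approx -60410.0 + 247.62 i$)
$\left(k + 167560\right) + h = \left(\left(-60410 + 9 i \sqrt{757}\right) + 167560\right) - 23966 = \left(107150 + 9 i \sqrt{757}\right) - 23966 = 83184 + 9 i \sqrt{757}$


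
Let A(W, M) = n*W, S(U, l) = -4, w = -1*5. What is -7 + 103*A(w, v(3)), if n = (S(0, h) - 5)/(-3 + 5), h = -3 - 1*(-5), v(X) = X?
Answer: 4621/2 ≈ 2310.5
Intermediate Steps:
w = -5
h = 2 (h = -3 + 5 = 2)
n = -9/2 (n = (-4 - 5)/(-3 + 5) = -9/2 ≈ -4.5000)
A(W, M) = -9*W/2
-7 + 103*A(w, v(3)) = -7 + 103*(-9/2*(-5)) = -7 + 103*(45/2) = -7 + 4635/2 = 4621/2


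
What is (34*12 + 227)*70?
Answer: 44450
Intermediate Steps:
(34*12 + 227)*70 = (408 + 227)*70 = 635*70 = 44450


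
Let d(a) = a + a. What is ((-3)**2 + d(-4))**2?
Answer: 1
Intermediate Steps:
d(a) = 2*a
((-3)**2 + d(-4))**2 = ((-3)**2 + 2*(-4))**2 = (9 - 8)**2 = 1**2 = 1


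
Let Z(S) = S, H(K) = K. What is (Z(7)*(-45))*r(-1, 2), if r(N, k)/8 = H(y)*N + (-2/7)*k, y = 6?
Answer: 16560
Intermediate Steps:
r(N, k) = 48*N - 16*k/7 (r(N, k) = 8*(6*N + (-2/7)*k) = 8*(6*N + (-2*1/7)*k) = 8*(6*N - 2*k/7) = 48*N - 16*k/7)
(Z(7)*(-45))*r(-1, 2) = (7*(-45))*(48*(-1) - 16/7*2) = -315*(-48 - 32/7) = -315*(-368/7) = 16560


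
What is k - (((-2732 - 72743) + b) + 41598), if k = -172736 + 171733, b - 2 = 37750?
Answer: -4878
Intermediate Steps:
b = 37752 (b = 2 + 37750 = 37752)
k = -1003
k - (((-2732 - 72743) + b) + 41598) = -1003 - (((-2732 - 72743) + 37752) + 41598) = -1003 - ((-75475 + 37752) + 41598) = -1003 - (-37723 + 41598) = -1003 - 1*3875 = -1003 - 3875 = -4878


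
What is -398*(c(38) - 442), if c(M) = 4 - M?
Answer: 189448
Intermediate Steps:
-398*(c(38) - 442) = -398*((4 - 1*38) - 442) = -398*((4 - 38) - 442) = -398*(-34 - 442) = -398*(-476) = 189448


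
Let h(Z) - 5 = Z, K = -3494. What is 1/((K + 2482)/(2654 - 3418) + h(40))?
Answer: 191/8848 ≈ 0.021587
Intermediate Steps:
h(Z) = 5 + Z
1/((K + 2482)/(2654 - 3418) + h(40)) = 1/((-3494 + 2482)/(2654 - 3418) + (5 + 40)) = 1/(-1012/(-764) + 45) = 1/(-1012*(-1/764) + 45) = 1/(253/191 + 45) = 1/(8848/191) = 191/8848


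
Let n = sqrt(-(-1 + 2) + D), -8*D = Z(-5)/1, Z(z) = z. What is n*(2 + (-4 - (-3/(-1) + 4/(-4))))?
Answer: -I*sqrt(6) ≈ -2.4495*I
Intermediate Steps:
D = 5/8 (D = -(-5)/(8*1) = -(-5)/8 = -1/8*(-5) = 5/8 ≈ 0.62500)
n = I*sqrt(6)/4 (n = sqrt(-(-1 + 2) + 5/8) = sqrt(-1*1 + 5/8) = sqrt(-1 + 5/8) = sqrt(-3/8) = I*sqrt(6)/4 ≈ 0.61237*I)
n*(2 + (-4 - (-3/(-1) + 4/(-4)))) = (I*sqrt(6)/4)*(2 + (-4 - (-3/(-1) + 4/(-4)))) = (I*sqrt(6)/4)*(2 + (-4 - (-3*(-1) + 4*(-1/4)))) = (I*sqrt(6)/4)*(2 + (-4 - (3 - 1))) = (I*sqrt(6)/4)*(2 + (-4 - 1*2)) = (I*sqrt(6)/4)*(2 + (-4 - 2)) = (I*sqrt(6)/4)*(2 - 6) = (I*sqrt(6)/4)*(-4) = -I*sqrt(6)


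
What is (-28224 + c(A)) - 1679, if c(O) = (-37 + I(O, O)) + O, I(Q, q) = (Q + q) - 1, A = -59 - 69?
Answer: -30325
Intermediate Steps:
A = -128
I(Q, q) = -1 + Q + q
c(O) = -38 + 3*O (c(O) = (-37 + (-1 + O + O)) + O = (-37 + (-1 + 2*O)) + O = (-38 + 2*O) + O = -38 + 3*O)
(-28224 + c(A)) - 1679 = (-28224 + (-38 + 3*(-128))) - 1679 = (-28224 + (-38 - 384)) - 1679 = (-28224 - 422) - 1679 = -28646 - 1679 = -30325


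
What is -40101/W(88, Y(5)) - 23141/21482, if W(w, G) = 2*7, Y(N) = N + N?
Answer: -215443414/75187 ≈ -2865.4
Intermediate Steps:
Y(N) = 2*N
W(w, G) = 14
-40101/W(88, Y(5)) - 23141/21482 = -40101/14 - 23141/21482 = -215443414/75187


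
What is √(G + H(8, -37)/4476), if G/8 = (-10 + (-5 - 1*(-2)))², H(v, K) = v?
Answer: √1692923910/1119 ≈ 36.770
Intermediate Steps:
G = 1352 (G = 8*(-10 + (-5 - 1*(-2)))² = 8*(-10 + (-5 + 2))² = 8*(-10 - 3)² = 8*(-13)² = 8*169 = 1352)
√(G + H(8, -37)/4476) = √(1352 + 8/4476) = √(1352 + 8*(1/4476)) = √(1352 + 2/1119) = √(1512890/1119) = √1692923910/1119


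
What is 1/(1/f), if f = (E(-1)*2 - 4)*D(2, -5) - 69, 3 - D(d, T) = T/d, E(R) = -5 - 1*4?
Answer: -190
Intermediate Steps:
E(R) = -9 (E(R) = -5 - 4 = -9)
D(d, T) = 3 - T/d
f = -190 (f = (-9*2 - 4)*(3 - 1*(-5)/2) - 69 = (-18 - 4)*(3 - 1*(-5)*½) - 69 = -22*(3 + 5/2) - 69 = -22*11/2 - 69 = -121 - 69 = -190)
1/(1/f) = 1/(1/(-190)) = 1/(-1/190) = -190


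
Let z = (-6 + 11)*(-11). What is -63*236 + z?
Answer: -14923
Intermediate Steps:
z = -55 (z = 5*(-11) = -55)
-63*236 + z = -63*236 - 55 = -14868 - 55 = -14923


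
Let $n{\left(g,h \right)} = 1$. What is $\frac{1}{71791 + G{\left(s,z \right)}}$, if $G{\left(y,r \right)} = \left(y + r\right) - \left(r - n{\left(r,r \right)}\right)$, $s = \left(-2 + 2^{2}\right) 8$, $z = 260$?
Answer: $\frac{1}{71808} \approx 1.3926 \cdot 10^{-5}$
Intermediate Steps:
$s = 16$ ($s = \left(-2 + 4\right) 8 = 2 \cdot 8 = 16$)
$G{\left(y,r \right)} = 1 + y$ ($G{\left(y,r \right)} = \left(y + r\right) - \left(-1 + r\right) = \left(r + y\right) - \left(-1 + r\right) = 1 + y$)
$\frac{1}{71791 + G{\left(s,z \right)}} = \frac{1}{71791 + \left(1 + 16\right)} = \frac{1}{71791 + 17} = \frac{1}{71808}$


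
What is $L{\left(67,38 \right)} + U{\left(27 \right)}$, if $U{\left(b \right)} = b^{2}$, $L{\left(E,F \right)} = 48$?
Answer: $777$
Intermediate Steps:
$L{\left(67,38 \right)} + U{\left(27 \right)} = 48 + 27^{2} = 48 + 729 = 777$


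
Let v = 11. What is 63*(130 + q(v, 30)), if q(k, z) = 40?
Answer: 10710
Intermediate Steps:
63*(130 + q(v, 30)) = 63*(130 + 40) = 63*170 = 10710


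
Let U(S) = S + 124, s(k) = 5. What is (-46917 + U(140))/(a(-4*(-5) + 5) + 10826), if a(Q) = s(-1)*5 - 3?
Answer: -15551/3616 ≈ -4.3006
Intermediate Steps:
a(Q) = 22 (a(Q) = 5*5 - 3 = 25 - 3 = 22)
U(S) = 124 + S
(-46917 + U(140))/(a(-4*(-5) + 5) + 10826) = (-46917 + (124 + 140))/(22 + 10826) = (-46917 + 264)/10848 = -46653*1/10848 = -15551/3616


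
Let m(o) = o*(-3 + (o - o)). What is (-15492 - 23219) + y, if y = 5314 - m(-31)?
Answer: -33490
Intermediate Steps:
m(o) = -3*o (m(o) = o*(-3 + 0) = o*(-3) = -3*o)
y = 5221 (y = 5314 - (-3)*(-31) = 5314 - 1*93 = 5314 - 93 = 5221)
(-15492 - 23219) + y = (-15492 - 23219) + 5221 = -38711 + 5221 = -33490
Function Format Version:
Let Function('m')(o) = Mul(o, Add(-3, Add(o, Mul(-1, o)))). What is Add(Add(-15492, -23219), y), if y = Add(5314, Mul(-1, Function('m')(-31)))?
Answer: -33490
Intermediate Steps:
Function('m')(o) = Mul(-3, o) (Function('m')(o) = Mul(o, Add(-3, 0)) = Mul(o, -3) = Mul(-3, o))
y = 5221 (y = Add(5314, Mul(-1, Mul(-3, -31))) = Add(5314, Mul(-1, 93)) = Add(5314, -93) = 5221)
Add(Add(-15492, -23219), y) = Add(Add(-15492, -23219), 5221) = Add(-38711, 5221) = -33490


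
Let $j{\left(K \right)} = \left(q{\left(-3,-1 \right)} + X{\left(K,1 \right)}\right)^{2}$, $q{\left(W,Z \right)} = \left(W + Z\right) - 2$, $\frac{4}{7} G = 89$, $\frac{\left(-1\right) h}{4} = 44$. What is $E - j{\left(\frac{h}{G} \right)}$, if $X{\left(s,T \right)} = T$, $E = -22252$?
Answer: $-22277$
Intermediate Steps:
$h = -176$ ($h = \left(-4\right) 44 = -176$)
$G = \frac{623}{4}$ ($G = \frac{7}{4} \cdot 89 = \frac{623}{4} \approx 155.75$)
$q{\left(W,Z \right)} = -2 + W + Z$
$j{\left(K \right)} = 25$ ($j{\left(K \right)} = \left(\left(-2 - 3 - 1\right) + 1\right)^{2} = \left(-6 + 1\right)^{2} = \left(-5\right)^{2} = 25$)
$E - j{\left(\frac{h}{G} \right)} = -22252 - 25 = -22277$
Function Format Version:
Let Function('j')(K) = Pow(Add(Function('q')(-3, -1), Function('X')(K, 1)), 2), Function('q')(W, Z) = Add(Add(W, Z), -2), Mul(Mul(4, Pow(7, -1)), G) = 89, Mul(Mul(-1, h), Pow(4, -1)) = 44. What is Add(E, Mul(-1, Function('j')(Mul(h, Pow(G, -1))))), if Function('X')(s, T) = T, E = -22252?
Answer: -22277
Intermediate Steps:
h = -176 (h = Mul(-4, 44) = -176)
G = Rational(623, 4) (G = Mul(Rational(7, 4), 89) = Rational(623, 4) ≈ 155.75)
Function('q')(W, Z) = Add(-2, W, Z)
Function('j')(K) = 25 (Function('j')(K) = Pow(Add(Add(-2, -3, -1), 1), 2) = Pow(Add(-6, 1), 2) = Pow(-5, 2) = 25)
Add(E, Mul(-1, Function('j')(Mul(h, Pow(G, -1))))) = Add(-22252, Mul(-1, 25)) = Add(-22252, -25) = -22277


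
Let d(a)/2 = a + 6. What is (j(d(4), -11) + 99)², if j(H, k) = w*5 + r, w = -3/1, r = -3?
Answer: 6561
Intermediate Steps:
w = -3 (w = -3*1 = -3)
d(a) = 12 + 2*a (d(a) = 2*(a + 6) = 2*(6 + a) = 12 + 2*a)
j(H, k) = -18 (j(H, k) = -3*5 - 3 = -15 - 3 = -18)
(j(d(4), -11) + 99)² = (-18 + 99)² = 81² = 6561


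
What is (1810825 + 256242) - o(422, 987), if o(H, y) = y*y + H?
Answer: 1092476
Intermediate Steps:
o(H, y) = H + y**2 (o(H, y) = y**2 + H = H + y**2)
(1810825 + 256242) - o(422, 987) = (1810825 + 256242) - (422 + 987**2) = 2067067 - (422 + 974169) = 2067067 - 1*974591 = 2067067 - 974591 = 1092476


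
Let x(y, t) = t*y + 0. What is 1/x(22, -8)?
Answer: -1/176 ≈ -0.0056818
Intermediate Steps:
x(y, t) = t*y
1/x(22, -8) = 1/(-8*22) = 1/(-176) = -1/176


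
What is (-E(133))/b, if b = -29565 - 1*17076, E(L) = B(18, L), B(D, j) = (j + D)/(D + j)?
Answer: 1/46641 ≈ 2.1440e-5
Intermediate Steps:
B(D, j) = 1 (B(D, j) = (D + j)/(D + j) = 1)
E(L) = 1
b = -46641 (b = -29565 - 17076 = -46641)
(-E(133))/b = -1*1/(-46641) = -1*(-1/46641) = 1/46641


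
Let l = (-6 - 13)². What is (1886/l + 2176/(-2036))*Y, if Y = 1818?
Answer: 1388206620/183749 ≈ 7554.9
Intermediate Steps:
l = 361 (l = (-19)² = 361)
(1886/l + 2176/(-2036))*Y = (1886/361 + 2176/(-2036))*1818 = (1886*(1/361) + 2176*(-1/2036))*1818 = (1886/361 - 544/509)*1818 = (763590/183749)*1818 = 1388206620/183749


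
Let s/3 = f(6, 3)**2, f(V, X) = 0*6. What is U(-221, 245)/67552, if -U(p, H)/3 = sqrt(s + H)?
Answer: -21*sqrt(5)/67552 ≈ -0.00069513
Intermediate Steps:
f(V, X) = 0
s = 0 (s = 3*0**2 = 3*0 = 0)
U(p, H) = -3*sqrt(H) (U(p, H) = -3*sqrt(0 + H) = -3*sqrt(H))
U(-221, 245)/67552 = -21*sqrt(5)/67552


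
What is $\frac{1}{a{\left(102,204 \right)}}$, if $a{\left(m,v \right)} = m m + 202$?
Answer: $\frac{1}{10606} \approx 9.4286 \cdot 10^{-5}$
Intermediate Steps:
$a{\left(m,v \right)} = 202 + m^{2}$ ($a{\left(m,v \right)} = m^{2} + 202 = 202 + m^{2}$)
$\frac{1}{a{\left(102,204 \right)}} = \frac{1}{202 + 102^{2}} = \frac{1}{202 + 10404} = \frac{1}{10606}$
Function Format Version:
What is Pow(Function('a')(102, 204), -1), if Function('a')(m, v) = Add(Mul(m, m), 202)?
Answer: Rational(1, 10606) ≈ 9.4286e-5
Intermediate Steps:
Function('a')(m, v) = Add(202, Pow(m, 2)) (Function('a')(m, v) = Add(Pow(m, 2), 202) = Add(202, Pow(m, 2)))
Pow(Function('a')(102, 204), -1) = Pow(Add(202, Pow(102, 2)), -1) = Pow(Add(202, 10404), -1) = Pow(10606, -1) = Rational(1, 10606)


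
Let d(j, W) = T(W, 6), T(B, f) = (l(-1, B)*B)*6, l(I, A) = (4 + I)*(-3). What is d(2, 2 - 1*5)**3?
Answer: 4251528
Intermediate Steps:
l(I, A) = -12 - 3*I
T(B, f) = -54*B (T(B, f) = ((-12 - 3*(-1))*B)*6 = ((-12 + 3)*B)*6 = -9*B*6 = -54*B)
d(j, W) = -54*W
d(2, 2 - 1*5)**3 = (-54*(2 - 1*5))**3 = (-54*(2 - 5))**3 = (-54*(-3))**3 = 162**3 = 4251528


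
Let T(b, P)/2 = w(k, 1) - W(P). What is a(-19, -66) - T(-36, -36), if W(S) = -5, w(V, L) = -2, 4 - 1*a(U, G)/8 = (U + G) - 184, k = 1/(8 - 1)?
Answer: 2178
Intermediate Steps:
k = ⅐ (k = 1/7 = ⅐ ≈ 0.14286)
a(U, G) = 1504 - 8*G - 8*U (a(U, G) = 32 - 8*((U + G) - 184) = 32 - 8*((G + U) - 184) = 32 - 8*(-184 + G + U) = 32 + (1472 - 8*G - 8*U) = 1504 - 8*G - 8*U)
T(b, P) = 6 (T(b, P) = 2*(-2 - 1*(-5)) = 2*(-2 + 5) = 2*3 = 6)
a(-19, -66) - T(-36, -36) = (1504 - 8*(-66) - 8*(-19)) - 1*6 = (1504 + 528 + 152) - 6 = 2184 - 6 = 2178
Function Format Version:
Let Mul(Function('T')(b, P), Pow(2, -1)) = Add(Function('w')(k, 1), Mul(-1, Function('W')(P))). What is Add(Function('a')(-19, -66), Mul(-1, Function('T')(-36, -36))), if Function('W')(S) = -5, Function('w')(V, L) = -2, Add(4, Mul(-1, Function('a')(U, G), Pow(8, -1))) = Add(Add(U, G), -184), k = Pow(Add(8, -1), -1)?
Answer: 2178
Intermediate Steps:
k = Rational(1, 7) (k = Pow(7, -1) = Rational(1, 7) ≈ 0.14286)
Function('a')(U, G) = Add(1504, Mul(-8, G), Mul(-8, U)) (Function('a')(U, G) = Add(32, Mul(-8, Add(Add(U, G), -184))) = Add(32, Mul(-8, Add(Add(G, U), -184))) = Add(32, Mul(-8, Add(-184, G, U))) = Add(32, Add(1472, Mul(-8, G), Mul(-8, U))) = Add(1504, Mul(-8, G), Mul(-8, U)))
Function('T')(b, P) = 6 (Function('T')(b, P) = Mul(2, Add(-2, Mul(-1, -5))) = Mul(2, Add(-2, 5)) = Mul(2, 3) = 6)
Add(Function('a')(-19, -66), Mul(-1, Function('T')(-36, -36))) = Add(Add(1504, Mul(-8, -66), Mul(-8, -19)), Mul(-1, 6)) = Add(Add(1504, 528, 152), -6) = Add(2184, -6) = 2178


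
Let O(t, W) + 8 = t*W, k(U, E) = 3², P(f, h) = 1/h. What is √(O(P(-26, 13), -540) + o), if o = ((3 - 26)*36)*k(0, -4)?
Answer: 4*I*√79235/13 ≈ 86.611*I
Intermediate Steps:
k(U, E) = 9
O(t, W) = -8 + W*t (O(t, W) = -8 + t*W = -8 + W*t)
o = -7452 (o = ((3 - 26)*36)*9 = -23*36*9 = -828*9 = -7452)
√(O(P(-26, 13), -540) + o) = √((-8 - 540/13) - 7452) = √(-644/13 - 7452) = √(-97520/13) = 4*I*√79235/13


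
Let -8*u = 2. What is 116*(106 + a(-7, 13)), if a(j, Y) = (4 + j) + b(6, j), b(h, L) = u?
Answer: 11919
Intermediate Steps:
u = -1/4 (u = -1/8*2 = -1/4 ≈ -0.25000)
b(h, L) = -1/4
a(j, Y) = 15/4 + j (a(j, Y) = (4 + j) - 1/4 = 15/4 + j)
116*(106 + a(-7, 13)) = 116*(106 + (15/4 - 7)) = 116*(106 - 13/4) = 116*(411/4) = 11919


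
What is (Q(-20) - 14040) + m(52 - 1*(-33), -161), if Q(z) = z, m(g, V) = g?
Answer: -13975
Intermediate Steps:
(Q(-20) - 14040) + m(52 - 1*(-33), -161) = (-20 - 14040) + (52 - 1*(-33)) = -14060 + (52 + 33) = -14060 + 85 = -13975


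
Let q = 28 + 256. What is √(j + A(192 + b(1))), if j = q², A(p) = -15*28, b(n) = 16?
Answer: 2*√20059 ≈ 283.26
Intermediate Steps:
q = 284
A(p) = -420
j = 80656 (j = 284² = 80656)
√(j + A(192 + b(1))) = √(80656 - 420) = √80236 = 2*√20059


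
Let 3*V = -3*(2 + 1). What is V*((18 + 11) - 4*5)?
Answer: -27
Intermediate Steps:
V = -3 (V = (-3*(2 + 1))/3 = (-3*3)/3 = (⅓)*(-9) = -3)
V*((18 + 11) - 4*5) = -3*((18 + 11) - 4*5) = -3*(29 - 20) = -3*9 = -27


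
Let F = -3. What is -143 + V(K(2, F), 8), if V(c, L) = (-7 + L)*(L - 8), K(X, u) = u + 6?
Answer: -143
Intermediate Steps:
K(X, u) = 6 + u
V(c, L) = (-8 + L)*(-7 + L) (V(c, L) = (-7 + L)*(-8 + L) = (-8 + L)*(-7 + L))
-143 + V(K(2, F), 8) = -143 + (56 + 8² - 15*8) = -143 + (56 + 64 - 120) = -143 + 0 = -143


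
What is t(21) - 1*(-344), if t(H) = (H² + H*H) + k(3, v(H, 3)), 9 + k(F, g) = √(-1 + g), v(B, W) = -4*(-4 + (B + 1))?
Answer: 1217 + I*√73 ≈ 1217.0 + 8.544*I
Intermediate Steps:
v(B, W) = 12 - 4*B (v(B, W) = -4*(-4 + (1 + B)) = -4*(-3 + B) = 12 - 4*B)
k(F, g) = -9 + √(-1 + g)
t(H) = -9 + √(11 - 4*H) + 2*H² (t(H) = (H² + H*H) + (-9 + √(-1 + (12 - 4*H))) = (H² + H²) + (-9 + √(11 - 4*H)) = 2*H² + (-9 + √(11 - 4*H)) = -9 + √(11 - 4*H) + 2*H²)
t(21) - 1*(-344) = (-9 + √(11 - 4*21) + 2*21²) - 1*(-344) = (-9 + √(11 - 84) + 2*441) + 344 = (-9 + √(-73) + 882) + 344 = (-9 + I*√73 + 882) + 344 = (873 + I*√73) + 344 = 1217 + I*√73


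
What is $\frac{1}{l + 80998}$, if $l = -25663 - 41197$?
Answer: $\frac{1}{14138} \approx 7.0731 \cdot 10^{-5}$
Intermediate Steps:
$l = -66860$ ($l = -25663 - 41197 = -66860$)
$\frac{1}{l + 80998} = \frac{1}{-66860 + 80998} = \frac{1}{14138}$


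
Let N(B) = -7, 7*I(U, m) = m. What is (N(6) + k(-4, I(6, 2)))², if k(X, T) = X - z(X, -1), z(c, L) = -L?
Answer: 144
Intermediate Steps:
I(U, m) = m/7
k(X, T) = -1 + X (k(X, T) = X - (-1)*(-1) = X - 1*1 = X - 1 = -1 + X)
(N(6) + k(-4, I(6, 2)))² = (-7 + (-1 - 4))² = (-7 - 5)² = (-12)² = 144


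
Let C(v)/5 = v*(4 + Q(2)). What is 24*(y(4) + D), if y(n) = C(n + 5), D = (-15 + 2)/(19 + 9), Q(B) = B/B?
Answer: 37722/7 ≈ 5388.9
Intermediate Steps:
Q(B) = 1
C(v) = 25*v (C(v) = 5*(v*(4 + 1)) = 5*(v*5) = 5*(5*v) = 25*v)
D = -13/28 ≈ -0.46429
y(n) = 125 + 25*n (y(n) = 25*(n + 5) = 25*(5 + n) = 125 + 25*n)
24*(y(4) + D) = 24*((125 + 25*4) - 13/28) = 24*((125 + 100) - 13/28) = 24*(225 - 13/28) = 24*(6287/28) = 37722/7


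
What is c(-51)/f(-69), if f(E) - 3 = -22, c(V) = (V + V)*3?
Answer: 306/19 ≈ 16.105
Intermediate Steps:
c(V) = 6*V (c(V) = (2*V)*3 = 6*V)
f(E) = -19 (f(E) = 3 - 22 = -19)
c(-51)/f(-69) = (6*(-51))/(-19) = -306*(-1/19) = 306/19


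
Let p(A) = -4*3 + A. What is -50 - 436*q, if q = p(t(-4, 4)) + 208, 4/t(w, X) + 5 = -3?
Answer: -85288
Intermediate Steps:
t(w, X) = -1/2 (t(w, X) = 4/(-5 - 3) = 4/(-8) = 4*(-1/8) = -1/2)
p(A) = -12 + A
q = 391/2 (q = (-12 - 1/2) + 208 = -25/2 + 208 = 391/2 ≈ 195.50)
-50 - 436*q = -50 - 436*391/2 = -50 - 85238 = -85288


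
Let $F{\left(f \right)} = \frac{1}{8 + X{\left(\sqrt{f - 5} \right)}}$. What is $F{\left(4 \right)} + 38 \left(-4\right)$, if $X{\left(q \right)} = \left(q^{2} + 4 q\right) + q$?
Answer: $- \frac{11241}{74} - \frac{5 i}{74} \approx -151.91 - 0.067568 i$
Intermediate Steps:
$X{\left(q \right)} = q^{2} + 5 q$
$F{\left(f \right)} = \frac{1}{8 + \sqrt{-5 + f} \left(5 + \sqrt{-5 + f}\right)}$ ($F{\left(f \right)} = \frac{1}{8 + \sqrt{f - 5} \left(5 + \sqrt{f - 5}\right)} = \frac{1}{8 + \sqrt{-5 + f} \left(5 + \sqrt{-5 + f}\right)}$)
$F{\left(4 \right)} + 38 \left(-4\right) = \frac{1}{3 + 4 + 5 \sqrt{-5 + 4}} + 38 \left(-4\right) = \frac{1}{3 + 4 + 5 \sqrt{-1}} - 152 = \frac{1}{3 + 4 + 5 i} - 152 = \frac{1}{7 + 5 i} - 152 = \frac{7 - 5 i}{74} - 152 = -152 + \frac{7 - 5 i}{74}$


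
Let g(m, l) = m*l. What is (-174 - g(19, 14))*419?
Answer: -184360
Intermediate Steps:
g(m, l) = l*m
(-174 - g(19, 14))*419 = (-174 - 14*19)*419 = (-174 - 1*266)*419 = (-174 - 266)*419 = -440*419 = -184360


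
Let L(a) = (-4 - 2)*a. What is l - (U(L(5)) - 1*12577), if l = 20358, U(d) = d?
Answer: 32965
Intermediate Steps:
L(a) = -6*a
l - (U(L(5)) - 1*12577) = 20358 - (-6*5 - 1*12577) = 20358 - (-30 - 12577) = 20358 - 1*(-12607) = 20358 + 12607 = 32965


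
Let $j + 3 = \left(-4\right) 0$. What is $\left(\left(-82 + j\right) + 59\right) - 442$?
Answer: $-468$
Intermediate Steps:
$j = -3$ ($j = -3 - 0 = -3 + 0 = -3$)
$\left(\left(-82 + j\right) + 59\right) - 442 = \left(\left(-82 - 3\right) + 59\right) - 442 = \left(-85 + 59\right) - 442 = -26 - 442 = -468$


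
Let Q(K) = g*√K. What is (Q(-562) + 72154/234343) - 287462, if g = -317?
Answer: -67364635312/234343 - 317*I*√562 ≈ -2.8746e+5 - 7515.0*I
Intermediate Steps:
Q(K) = -317*√K
(Q(-562) + 72154/234343) - 287462 = (-317*I*√562 + 72154/234343) - 287462 = (72154/234343 - 317*I*√562) - 287462 = -67364635312/234343 - 317*I*√562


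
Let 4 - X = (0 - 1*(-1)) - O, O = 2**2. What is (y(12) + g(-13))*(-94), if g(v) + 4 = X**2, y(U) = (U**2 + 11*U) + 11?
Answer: -31208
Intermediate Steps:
O = 4
X = 7 (X = 4 - ((0 - 1*(-1)) - 1*4) = 4 - ((0 + 1) - 4) = 4 - (1 - 4) = 4 - 1*(-3) = 4 + 3 = 7)
y(U) = 11 + U**2 + 11*U
g(v) = 45 (g(v) = -4 + 7**2 = -4 + 49 = 45)
(y(12) + g(-13))*(-94) = ((11 + 12**2 + 11*12) + 45)*(-94) = ((11 + 144 + 132) + 45)*(-94) = (287 + 45)*(-94) = 332*(-94) = -31208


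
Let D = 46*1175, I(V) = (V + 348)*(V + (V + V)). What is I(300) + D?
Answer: 637250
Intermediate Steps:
I(V) = 3*V*(348 + V) (I(V) = (348 + V)*(V + 2*V) = (348 + V)*(3*V) = 3*V*(348 + V))
D = 54050
I(300) + D = 3*300*(348 + 300) + 54050 = 3*300*648 + 54050 = 583200 + 54050 = 637250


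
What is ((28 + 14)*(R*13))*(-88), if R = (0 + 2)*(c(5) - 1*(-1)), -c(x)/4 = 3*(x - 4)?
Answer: 1057056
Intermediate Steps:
c(x) = 48 - 12*x (c(x) = -12*(x - 4) = -12*(-4 + x) = -4*(-12 + 3*x) = 48 - 12*x)
R = -22 (R = (0 + 2)*((48 - 12*5) - 1*(-1)) = 2*((48 - 60) + 1) = 2*(-12 + 1) = 2*(-11) = -22)
((28 + 14)*(R*13))*(-88) = ((28 + 14)*(-22*13))*(-88) = (42*(-286))*(-88) = -12012*(-88) = 1057056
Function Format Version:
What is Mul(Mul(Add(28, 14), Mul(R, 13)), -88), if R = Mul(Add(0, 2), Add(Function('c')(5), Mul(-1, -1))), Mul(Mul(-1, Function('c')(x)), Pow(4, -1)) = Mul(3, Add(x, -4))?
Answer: 1057056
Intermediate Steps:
Function('c')(x) = Add(48, Mul(-12, x)) (Function('c')(x) = Mul(-4, Mul(3, Add(x, -4))) = Mul(-4, Mul(3, Add(-4, x))) = Mul(-4, Add(-12, Mul(3, x))) = Add(48, Mul(-12, x)))
R = -22 (R = Mul(Add(0, 2), Add(Add(48, Mul(-12, 5)), Mul(-1, -1))) = Mul(2, Add(Add(48, -60), 1)) = Mul(2, Add(-12, 1)) = Mul(2, -11) = -22)
Mul(Mul(Add(28, 14), Mul(R, 13)), -88) = Mul(Mul(Add(28, 14), Mul(-22, 13)), -88) = Mul(Mul(42, -286), -88) = Mul(-12012, -88) = 1057056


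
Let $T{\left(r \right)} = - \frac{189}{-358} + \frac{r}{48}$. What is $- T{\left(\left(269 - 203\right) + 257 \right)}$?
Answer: $- \frac{62353}{8592} \approx -7.2571$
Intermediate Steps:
$T{\left(r \right)} = \frac{189}{358} + \frac{r}{48}$ ($T{\left(r \right)} = \left(-189\right) \left(- \frac{1}{358}\right) + r \frac{1}{48} = \frac{189}{358} + \frac{r}{48}$)
$- T{\left(\left(269 - 203\right) + 257 \right)} = - (\frac{189}{358} + \frac{\left(269 - 203\right) + 257}{48}) = - (\frac{189}{358} + \frac{66 + 257}{48}) = - (\frac{189}{358} + \frac{1}{48} \cdot 323) = - (\frac{189}{358} + \frac{323}{48}) = \left(-1\right) \frac{62353}{8592} = - \frac{62353}{8592}$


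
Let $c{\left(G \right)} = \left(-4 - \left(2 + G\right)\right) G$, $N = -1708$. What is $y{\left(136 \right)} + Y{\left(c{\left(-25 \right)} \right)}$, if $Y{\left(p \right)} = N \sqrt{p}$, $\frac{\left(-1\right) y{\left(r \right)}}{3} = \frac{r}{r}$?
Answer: $-3 - 8540 i \sqrt{19} \approx -3.0 - 37225.0 i$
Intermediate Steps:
$y{\left(r \right)} = -3$ ($y{\left(r \right)} = - 3 \frac{r}{r} = \left(-3\right) 1 = -3$)
$c{\left(G \right)} = G \left(-6 - G\right)$ ($c{\left(G \right)} = \left(-6 - G\right) G = G \left(-6 - G\right)$)
$Y{\left(p \right)} = - 1708 \sqrt{p}$
$y{\left(136 \right)} + Y{\left(c{\left(-25 \right)} \right)} = -3 - 1708 \sqrt{\left(-1\right) \left(-25\right) \left(6 - 25\right)} = -3 - 1708 \sqrt{\left(-1\right) \left(-25\right) \left(-19\right)} = -3 - 1708 \sqrt{-475} = -3 - 1708 \cdot 5 i \sqrt{19} = -3 - 8540 i \sqrt{19}$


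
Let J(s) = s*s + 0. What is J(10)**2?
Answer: 10000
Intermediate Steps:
J(s) = s**2 (J(s) = s**2 + 0 = s**2)
J(10)**2 = (10**2)**2 = 100**2 = 10000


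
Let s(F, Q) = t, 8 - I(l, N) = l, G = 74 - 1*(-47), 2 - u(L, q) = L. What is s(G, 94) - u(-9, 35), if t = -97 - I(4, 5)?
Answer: -112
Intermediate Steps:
u(L, q) = 2 - L
G = 121 (G = 74 + 47 = 121)
I(l, N) = 8 - l
t = -101 (t = -97 - (8 - 1*4) = -97 - (8 - 4) = -97 - 1*4 = -97 - 4 = -101)
s(F, Q) = -101
s(G, 94) - u(-9, 35) = -101 - (2 - 1*(-9)) = -101 - (2 + 9) = -101 - 1*11 = -101 - 11 = -112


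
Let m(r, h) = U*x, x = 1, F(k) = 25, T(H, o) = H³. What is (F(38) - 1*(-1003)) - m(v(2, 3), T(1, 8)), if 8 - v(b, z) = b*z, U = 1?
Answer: 1027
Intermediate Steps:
v(b, z) = 8 - b*z
m(r, h) = 1 (m(r, h) = 1*1 = 1)
(F(38) - 1*(-1003)) - m(v(2, 3), T(1, 8)) = (25 - 1*(-1003)) - 1*1 = (25 + 1003) - 1 = 1028 - 1 = 1027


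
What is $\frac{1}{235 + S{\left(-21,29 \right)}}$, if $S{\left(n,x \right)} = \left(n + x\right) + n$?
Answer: $\frac{1}{222} \approx 0.0045045$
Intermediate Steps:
$S{\left(n,x \right)} = x + 2 n$
$\frac{1}{235 + S{\left(-21,29 \right)}} = \frac{1}{235 + \left(29 + 2 \left(-21\right)\right)} = \frac{1}{235 + \left(29 - 42\right)} = \frac{1}{235 - 13} = \frac{1}{222}$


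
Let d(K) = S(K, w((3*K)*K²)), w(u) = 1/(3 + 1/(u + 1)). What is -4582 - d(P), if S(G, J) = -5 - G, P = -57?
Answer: -4634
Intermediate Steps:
w(u) = 1/(3 + 1/(1 + u))
d(K) = -5 - K
-4582 - d(P) = -4582 - (-5 - 1*(-57)) = -4582 - (-5 + 57) = -4582 - 1*52 = -4582 - 52 = -4634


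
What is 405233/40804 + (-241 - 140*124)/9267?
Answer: 1012367669/126043556 ≈ 8.0319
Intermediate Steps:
405233/40804 + (-241 - 140*124)/9267 = 405233*(1/40804) + (-241 - 17360)*(1/9267) = 405233/40804 - 17601*1/9267 = 405233/40804 - 5867/3089 = 1012367669/126043556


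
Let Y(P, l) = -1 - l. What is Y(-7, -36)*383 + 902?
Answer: 14307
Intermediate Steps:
Y(-7, -36)*383 + 902 = (-1 - 1*(-36))*383 + 902 = (-1 + 36)*383 + 902 = 35*383 + 902 = 13405 + 902 = 14307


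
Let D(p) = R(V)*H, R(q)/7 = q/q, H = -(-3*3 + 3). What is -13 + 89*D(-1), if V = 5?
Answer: 3725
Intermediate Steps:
H = 6 (H = -(-9 + 3) = -1*(-6) = 6)
R(q) = 7 (R(q) = 7*(q/q) = 7*1 = 7)
D(p) = 42 (D(p) = 7*6 = 42)
-13 + 89*D(-1) = -13 + 89*42 = -13 + 3738 = 3725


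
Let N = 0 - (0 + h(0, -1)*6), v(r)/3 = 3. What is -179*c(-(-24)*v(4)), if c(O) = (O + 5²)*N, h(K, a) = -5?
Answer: -1294170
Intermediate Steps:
v(r) = 9 (v(r) = 3*3 = 9)
N = 30 (N = 0 - (0 - 5*6) = 0 - (0 - 30) = 0 - 1*(-30) = 0 + 30 = 30)
c(O) = 750 + 30*O (c(O) = (O + 5²)*30 = (O + 25)*30 = (25 + O)*30 = 750 + 30*O)
-179*c(-(-24)*v(4)) = -179*(750 + 30*(-(-24)*9)) = -179*(750 + 30*(-6*(-36))) = -179*(750 + 30*216) = -179*(750 + 6480) = -179*7230 = -1294170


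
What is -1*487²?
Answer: -237169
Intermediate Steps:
-1*487² = -1*237169 = -237169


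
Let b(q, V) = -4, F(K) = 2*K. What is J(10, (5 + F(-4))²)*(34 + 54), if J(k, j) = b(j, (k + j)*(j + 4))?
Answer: -352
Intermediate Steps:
J(k, j) = -4
J(10, (5 + F(-4))²)*(34 + 54) = -4*(34 + 54) = -4*88 = -352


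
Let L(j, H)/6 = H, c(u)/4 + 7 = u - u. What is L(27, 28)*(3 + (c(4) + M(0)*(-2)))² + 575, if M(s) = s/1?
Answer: 105575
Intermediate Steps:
c(u) = -28 (c(u) = -28 + 4*(u - u) = -28 + 4*0 = -28 + 0 = -28)
L(j, H) = 6*H
M(s) = s (M(s) = s*1 = s)
L(27, 28)*(3 + (c(4) + M(0)*(-2)))² + 575 = (6*28)*(3 + (-28 + 0*(-2)))² + 575 = 168*(3 + (-28 + 0))² + 575 = 168*(3 - 28)² + 575 = 168*(-25)² + 575 = 168*625 + 575 = 105000 + 575 = 105575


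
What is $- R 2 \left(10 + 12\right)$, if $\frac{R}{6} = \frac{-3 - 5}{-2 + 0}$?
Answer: $-1056$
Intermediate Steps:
$R = 24$ ($R = 6 \frac{-3 - 5}{-2 + 0} = 6 \left(- \frac{8}{-2}\right) = 6 \left(\left(-8\right) \left(- \frac{1}{2}\right)\right) = 6 \cdot 4 = 24$)
$- R 2 \left(10 + 12\right) = \left(-1\right) 24 \cdot 2 \left(10 + 12\right) = \left(-24\right) 2 \cdot 22 = \left(-48\right) 22 = -1056$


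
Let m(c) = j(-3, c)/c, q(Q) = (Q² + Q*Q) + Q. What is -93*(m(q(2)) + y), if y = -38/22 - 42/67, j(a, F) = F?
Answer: 92814/737 ≈ 125.93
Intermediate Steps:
q(Q) = Q + 2*Q² (q(Q) = (Q² + Q²) + Q = 2*Q² + Q = Q + 2*Q²)
y = -1735/737 (y = -38*1/22 - 42*1/67 = -19/11 - 42/67 = -1735/737 ≈ -2.3541)
m(c) = 1 (m(c) = c/c = 1)
-93*(m(q(2)) + y) = -93*(1 - 1735/737) = -93*(-998/737) = 92814/737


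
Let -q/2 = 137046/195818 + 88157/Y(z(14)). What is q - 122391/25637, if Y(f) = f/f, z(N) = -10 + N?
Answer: -63225719949869/358584719 ≈ -1.7632e+5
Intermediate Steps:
Y(f) = 1
q = -2466123496/13987 (q = -2*(137046/195818 + 88157/1) = -2*(137046*(1/195818) + 88157*1) = -2*(9789/13987 + 88157) = -2*1233061748/13987 = -2466123496/13987 ≈ -1.7632e+5)
q - 122391/25637 = -2466123496/13987 - 122391/25637 = -63225719949869/358584719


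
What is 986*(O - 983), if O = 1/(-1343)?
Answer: -76569860/79 ≈ -9.6924e+5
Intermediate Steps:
O = -1/1343 ≈ -0.00074460
986*(O - 983) = 986*(-1/1343 - 983) = 986*(-1320170/1343) = -76569860/79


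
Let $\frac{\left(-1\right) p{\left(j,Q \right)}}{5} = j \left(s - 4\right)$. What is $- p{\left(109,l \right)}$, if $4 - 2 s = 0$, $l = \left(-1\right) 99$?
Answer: $-1090$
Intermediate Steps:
$l = -99$
$s = 2$ ($s = 2 - 0 = 2 + 0 = 2$)
$p{\left(j,Q \right)} = 10 j$ ($p{\left(j,Q \right)} = - 5 j \left(2 - 4\right) = - 5 j \left(-2\right) = - 5 \left(- 2 j\right) = 10 j$)
$- p{\left(109,l \right)} = - 10 \cdot 109 = \left(-1\right) 1090 = -1090$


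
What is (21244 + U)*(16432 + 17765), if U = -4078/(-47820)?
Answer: 5790077354521/7970 ≈ 7.2648e+8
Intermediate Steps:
U = 2039/23910 (U = -4078*(-1/47820) = 2039/23910 ≈ 0.085278)
(21244 + U)*(16432 + 17765) = (21244 + 2039/23910)*(16432 + 17765) = (507946079/23910)*34197 = 5790077354521/7970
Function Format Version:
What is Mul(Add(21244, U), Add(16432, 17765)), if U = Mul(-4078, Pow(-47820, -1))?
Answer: Rational(5790077354521, 7970) ≈ 7.2648e+8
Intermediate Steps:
U = Rational(2039, 23910) (U = Mul(-4078, Rational(-1, 47820)) = Rational(2039, 23910) ≈ 0.085278)
Mul(Add(21244, U), Add(16432, 17765)) = Mul(Add(21244, Rational(2039, 23910)), Add(16432, 17765)) = Mul(Rational(507946079, 23910), 34197) = Rational(5790077354521, 7970)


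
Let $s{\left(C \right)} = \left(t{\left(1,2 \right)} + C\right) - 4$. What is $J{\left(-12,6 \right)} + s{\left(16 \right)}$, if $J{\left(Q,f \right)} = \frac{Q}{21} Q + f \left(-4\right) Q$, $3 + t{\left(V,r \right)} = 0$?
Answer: $\frac{2127}{7} \approx 303.86$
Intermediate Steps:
$t{\left(V,r \right)} = -3$ ($t{\left(V,r \right)} = -3 + 0 = -3$)
$s{\left(C \right)} = -7 + C$ ($s{\left(C \right)} = \left(-3 + C\right) - 4 = -7 + C$)
$J{\left(Q,f \right)} = \frac{Q^{2}}{21} - 4 Q f$ ($J{\left(Q,f \right)} = Q \frac{1}{21} Q + - 4 f Q = \frac{Q}{21} Q - 4 Q f = \frac{Q^{2}}{21} - 4 Q f$)
$J{\left(-12,6 \right)} + s{\left(16 \right)} = \frac{1}{21} \left(-12\right) \left(-12 - 504\right) + \left(-7 + 16\right) = \frac{1}{21} \left(-12\right) \left(-12 - 504\right) + 9 = \frac{1}{21} \left(-12\right) \left(-516\right) + 9 = \frac{2064}{7} + 9 = \frac{2127}{7}$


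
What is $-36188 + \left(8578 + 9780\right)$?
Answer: $-17830$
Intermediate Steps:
$-36188 + \left(8578 + 9780\right) = -36188 + 18358 = -17830$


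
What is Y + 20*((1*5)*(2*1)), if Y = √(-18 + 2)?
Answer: 200 + 4*I ≈ 200.0 + 4.0*I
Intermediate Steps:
Y = 4*I (Y = √(-16) = 4*I ≈ 4.0*I)
Y + 20*((1*5)*(2*1)) = 4*I + 20*((1*5)*(2*1)) = 4*I + 20*(5*2) = 4*I + 20*10 = 4*I + 200 = 200 + 4*I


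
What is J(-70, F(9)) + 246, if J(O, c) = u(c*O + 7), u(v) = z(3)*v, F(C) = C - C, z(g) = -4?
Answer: 218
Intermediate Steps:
F(C) = 0
u(v) = -4*v
J(O, c) = -28 - 4*O*c (J(O, c) = -4*(c*O + 7) = -4*(O*c + 7) = -4*(7 + O*c) = -28 - 4*O*c)
J(-70, F(9)) + 246 = (-28 - 4*(-70)*0) + 246 = (-28 + 0) + 246 = -28 + 246 = 218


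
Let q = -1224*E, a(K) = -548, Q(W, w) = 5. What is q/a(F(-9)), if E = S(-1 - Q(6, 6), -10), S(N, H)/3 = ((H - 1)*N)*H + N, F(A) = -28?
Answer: -611388/137 ≈ -4462.7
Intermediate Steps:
S(N, H) = 3*N + 3*H*N*(-1 + H) (S(N, H) = 3*(((H - 1)*N)*H + N) = 3*(((-1 + H)*N)*H + N) = 3*((N*(-1 + H))*H + N) = 3*(H*N*(-1 + H) + N) = 3*(N + H*N*(-1 + H)) = 3*N + 3*H*N*(-1 + H))
E = -1998 (E = 3*(-1 - 1*5)*(1 + (-10)² - 1*(-10)) = 3*(-1 - 5)*(1 + 100 + 10) = 3*(-6)*111 = -1998)
q = 2445552 (q = -1224*(-1998) = 2445552)
q/a(F(-9)) = 2445552/(-548) = 2445552*(-1/548) = -611388/137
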